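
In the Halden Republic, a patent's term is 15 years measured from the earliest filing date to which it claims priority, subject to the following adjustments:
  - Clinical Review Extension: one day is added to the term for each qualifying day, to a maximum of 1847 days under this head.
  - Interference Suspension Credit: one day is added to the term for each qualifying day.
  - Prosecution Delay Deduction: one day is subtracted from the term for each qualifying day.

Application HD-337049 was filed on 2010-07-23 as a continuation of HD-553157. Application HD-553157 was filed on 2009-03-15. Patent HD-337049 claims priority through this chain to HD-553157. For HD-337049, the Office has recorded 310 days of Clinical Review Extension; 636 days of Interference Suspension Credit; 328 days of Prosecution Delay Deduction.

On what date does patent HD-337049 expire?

November 23, 2025

Earliest priority filing: 15 March 2009.
Base term: 15 March 2009 + 15 years → 15 March 2024.
Clinical Review Extension: 310 days (within the 1847-day cap) → +310 days → 19 January 2025.
Interference Suspension Credit: +636 days → 17 October 2026.
Prosecution Delay Deduction: −328 days → 23 November 2025.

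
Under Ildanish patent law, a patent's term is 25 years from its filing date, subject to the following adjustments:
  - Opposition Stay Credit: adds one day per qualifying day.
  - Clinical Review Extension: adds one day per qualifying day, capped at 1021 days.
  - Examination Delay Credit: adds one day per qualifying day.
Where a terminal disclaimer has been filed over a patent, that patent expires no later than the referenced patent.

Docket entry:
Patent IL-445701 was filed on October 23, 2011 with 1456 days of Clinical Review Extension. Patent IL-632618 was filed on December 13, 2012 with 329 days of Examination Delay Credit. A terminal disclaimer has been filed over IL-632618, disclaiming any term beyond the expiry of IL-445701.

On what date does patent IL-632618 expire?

Natural term of IL-632618:
  Base: filing + 25 years → 13 December 2037.
  Examination Delay Credit: +329 days → 7 November 2038.
Expiry of referenced patent IL-445701:
  Base: filing + 25 years → 23 October 2036.
  Clinical Review Extension: 1456 days claimed exceeds the 1021-day cap, so +1021 days → 10 August 2039.
Terminal disclaimer: IL-632618 expires on the earlier of 7 November 2038 and 10 August 2039.

November 7, 2038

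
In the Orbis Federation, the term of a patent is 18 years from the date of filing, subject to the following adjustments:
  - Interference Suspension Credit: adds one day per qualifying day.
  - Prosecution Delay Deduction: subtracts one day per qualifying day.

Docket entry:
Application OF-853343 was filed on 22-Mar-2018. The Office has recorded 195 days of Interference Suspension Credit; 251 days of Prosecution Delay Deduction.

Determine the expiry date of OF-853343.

2036-01-26

Base term: filing date + 18 years → 22 March 2036.
Interference Suspension Credit: +195 days → 3 October 2036.
Prosecution Delay Deduction: −251 days → 26 January 2036.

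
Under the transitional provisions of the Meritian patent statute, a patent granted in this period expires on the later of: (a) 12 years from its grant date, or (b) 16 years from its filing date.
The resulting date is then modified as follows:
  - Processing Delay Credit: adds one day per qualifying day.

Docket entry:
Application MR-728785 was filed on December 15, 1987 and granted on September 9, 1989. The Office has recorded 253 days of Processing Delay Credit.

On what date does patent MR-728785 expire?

(a) grant + 12 years → 9 September 2001.
(b) filing + 16 years → 15 December 2003.
Later of the two: 15 December 2003.
Processing Delay Credit: +253 days → 24 August 2004.

2004-08-24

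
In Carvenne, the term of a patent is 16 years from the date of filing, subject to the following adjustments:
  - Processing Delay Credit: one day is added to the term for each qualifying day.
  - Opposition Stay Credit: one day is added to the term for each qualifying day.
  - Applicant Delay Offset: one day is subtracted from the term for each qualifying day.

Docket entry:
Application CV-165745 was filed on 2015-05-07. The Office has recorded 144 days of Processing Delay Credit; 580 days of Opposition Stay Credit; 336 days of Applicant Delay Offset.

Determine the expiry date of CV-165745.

May 29, 2032

Base term: filing date + 16 years → 7 May 2031.
Processing Delay Credit: +144 days → 28 September 2031.
Opposition Stay Credit: +580 days → 30 April 2033.
Applicant Delay Offset: −336 days → 29 May 2032.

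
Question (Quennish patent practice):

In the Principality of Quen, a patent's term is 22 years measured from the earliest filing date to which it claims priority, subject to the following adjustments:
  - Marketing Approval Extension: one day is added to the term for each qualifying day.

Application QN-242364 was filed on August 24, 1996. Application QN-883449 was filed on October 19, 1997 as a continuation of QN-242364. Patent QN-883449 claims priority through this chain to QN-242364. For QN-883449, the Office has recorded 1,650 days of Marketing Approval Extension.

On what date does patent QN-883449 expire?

Earliest priority filing: 24 August 1996.
Base term: 24 August 1996 + 22 years → 24 August 2018.
Marketing Approval Extension: +1650 days → 1 March 2023.

2023-03-01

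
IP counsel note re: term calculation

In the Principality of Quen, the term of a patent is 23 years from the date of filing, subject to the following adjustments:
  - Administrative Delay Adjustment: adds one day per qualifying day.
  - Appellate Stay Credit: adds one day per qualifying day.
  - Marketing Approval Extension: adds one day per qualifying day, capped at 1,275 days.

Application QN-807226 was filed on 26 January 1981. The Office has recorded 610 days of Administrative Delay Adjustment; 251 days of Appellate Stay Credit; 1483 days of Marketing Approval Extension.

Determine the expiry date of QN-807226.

December 1, 2009

Base term: filing date + 23 years → 26 January 2004.
Administrative Delay Adjustment: +610 days → 27 September 2005.
Appellate Stay Credit: +251 days → 5 June 2006.
Marketing Approval Extension: 1483 days claimed exceeds the 1275-day cap, so +1275 days → 1 December 2009.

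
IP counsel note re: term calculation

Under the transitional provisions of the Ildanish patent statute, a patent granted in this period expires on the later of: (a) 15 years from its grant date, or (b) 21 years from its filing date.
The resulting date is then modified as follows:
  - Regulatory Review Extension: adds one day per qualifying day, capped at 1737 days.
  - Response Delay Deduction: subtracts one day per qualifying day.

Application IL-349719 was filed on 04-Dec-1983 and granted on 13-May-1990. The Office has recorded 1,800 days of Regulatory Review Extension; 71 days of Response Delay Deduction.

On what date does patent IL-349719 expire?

2009-12-04

(a) grant + 15 years → 13 May 2005.
(b) filing + 21 years → 4 December 2004.
Later of the two: 13 May 2005.
Regulatory Review Extension: 1800 days claimed exceeds the 1737-day cap, so +1737 days → 13 February 2010.
Response Delay Deduction: −71 days → 4 December 2009.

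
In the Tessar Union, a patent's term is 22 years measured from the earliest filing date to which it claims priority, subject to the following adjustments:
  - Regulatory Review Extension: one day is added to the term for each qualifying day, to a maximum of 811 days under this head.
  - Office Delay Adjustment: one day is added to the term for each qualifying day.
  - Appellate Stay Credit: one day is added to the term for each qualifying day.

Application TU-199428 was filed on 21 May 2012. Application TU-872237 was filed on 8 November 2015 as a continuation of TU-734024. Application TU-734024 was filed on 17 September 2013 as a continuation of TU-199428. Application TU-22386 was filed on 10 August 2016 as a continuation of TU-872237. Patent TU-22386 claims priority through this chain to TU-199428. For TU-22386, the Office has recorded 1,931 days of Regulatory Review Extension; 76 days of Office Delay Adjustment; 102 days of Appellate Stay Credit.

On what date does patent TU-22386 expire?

2037-02-03

Earliest priority filing: 21 May 2012.
Base term: 21 May 2012 + 22 years → 21 May 2034.
Regulatory Review Extension: 1931 days claimed exceeds the 811-day cap, so +811 days → 9 August 2036.
Office Delay Adjustment: +76 days → 24 October 2036.
Appellate Stay Credit: +102 days → 3 February 2037.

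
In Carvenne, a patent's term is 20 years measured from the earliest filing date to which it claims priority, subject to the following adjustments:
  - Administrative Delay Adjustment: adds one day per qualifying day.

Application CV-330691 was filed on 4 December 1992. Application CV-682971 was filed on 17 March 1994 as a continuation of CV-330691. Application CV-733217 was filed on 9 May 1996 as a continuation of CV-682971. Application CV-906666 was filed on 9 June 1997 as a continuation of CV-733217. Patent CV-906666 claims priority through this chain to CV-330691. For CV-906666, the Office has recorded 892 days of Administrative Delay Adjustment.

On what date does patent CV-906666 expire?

Earliest priority filing: 4 December 1992.
Base term: 4 December 1992 + 20 years → 4 December 2012.
Administrative Delay Adjustment: +892 days → 15 May 2015.

May 15, 2015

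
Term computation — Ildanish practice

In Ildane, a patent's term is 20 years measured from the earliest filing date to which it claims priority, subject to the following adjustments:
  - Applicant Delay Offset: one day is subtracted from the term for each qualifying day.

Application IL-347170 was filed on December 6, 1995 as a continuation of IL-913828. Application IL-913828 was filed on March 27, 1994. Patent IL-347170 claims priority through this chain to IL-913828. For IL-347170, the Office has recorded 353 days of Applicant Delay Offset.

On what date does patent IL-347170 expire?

Earliest priority filing: 27 March 1994.
Base term: 27 March 1994 + 20 years → 27 March 2014.
Applicant Delay Offset: −353 days → 8 April 2013.

April 8, 2013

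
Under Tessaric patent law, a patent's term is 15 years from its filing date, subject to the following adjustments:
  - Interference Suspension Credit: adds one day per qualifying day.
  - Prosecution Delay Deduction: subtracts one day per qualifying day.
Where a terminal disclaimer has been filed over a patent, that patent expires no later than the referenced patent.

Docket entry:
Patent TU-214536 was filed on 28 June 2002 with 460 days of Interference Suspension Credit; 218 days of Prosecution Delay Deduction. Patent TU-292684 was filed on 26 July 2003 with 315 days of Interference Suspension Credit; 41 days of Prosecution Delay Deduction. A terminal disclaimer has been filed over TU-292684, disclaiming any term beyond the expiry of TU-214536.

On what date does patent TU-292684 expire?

Natural term of TU-292684:
  Base: filing + 15 years → 26 July 2018.
  Interference Suspension Credit: +315 days → 6 June 2019.
  Prosecution Delay Deduction: −41 days → 26 April 2019.
Expiry of referenced patent TU-214536:
  Base: filing + 15 years → 28 June 2017.
  Interference Suspension Credit: +460 days → 1 October 2018.
  Prosecution Delay Deduction: −218 days → 25 February 2018.
Terminal disclaimer: TU-292684 expires on the earlier of 26 April 2019 and 25 February 2018.

February 25, 2018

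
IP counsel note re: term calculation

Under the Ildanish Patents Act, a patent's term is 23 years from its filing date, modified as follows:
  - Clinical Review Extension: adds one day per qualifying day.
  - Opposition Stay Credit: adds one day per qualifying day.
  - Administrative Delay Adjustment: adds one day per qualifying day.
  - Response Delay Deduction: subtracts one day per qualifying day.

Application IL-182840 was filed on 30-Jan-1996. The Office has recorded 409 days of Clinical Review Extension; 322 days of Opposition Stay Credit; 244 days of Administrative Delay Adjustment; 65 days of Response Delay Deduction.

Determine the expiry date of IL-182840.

Base term: filing date + 23 years → 30 January 2019.
Clinical Review Extension: +409 days → 14 March 2020.
Opposition Stay Credit: +322 days → 30 January 2021.
Administrative Delay Adjustment: +244 days → 1 October 2021.
Response Delay Deduction: −65 days → 28 July 2021.

July 28, 2021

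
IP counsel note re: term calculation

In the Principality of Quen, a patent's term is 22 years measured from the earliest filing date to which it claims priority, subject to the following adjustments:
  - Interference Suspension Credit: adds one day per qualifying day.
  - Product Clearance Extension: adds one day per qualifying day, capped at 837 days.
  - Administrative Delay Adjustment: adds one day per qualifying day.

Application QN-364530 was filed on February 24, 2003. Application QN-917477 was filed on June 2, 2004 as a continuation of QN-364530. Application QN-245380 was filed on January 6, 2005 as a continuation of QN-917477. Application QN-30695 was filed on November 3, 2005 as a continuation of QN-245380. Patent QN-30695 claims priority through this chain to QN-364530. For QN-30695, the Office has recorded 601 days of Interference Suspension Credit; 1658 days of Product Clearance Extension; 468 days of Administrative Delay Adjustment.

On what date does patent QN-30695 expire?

Earliest priority filing: 24 February 2003.
Base term: 24 February 2003 + 22 years → 24 February 2025.
Interference Suspension Credit: +601 days → 18 October 2026.
Product Clearance Extension: 1658 days claimed exceeds the 837-day cap, so +837 days → 1 February 2029.
Administrative Delay Adjustment: +468 days → 15 May 2030.

May 15, 2030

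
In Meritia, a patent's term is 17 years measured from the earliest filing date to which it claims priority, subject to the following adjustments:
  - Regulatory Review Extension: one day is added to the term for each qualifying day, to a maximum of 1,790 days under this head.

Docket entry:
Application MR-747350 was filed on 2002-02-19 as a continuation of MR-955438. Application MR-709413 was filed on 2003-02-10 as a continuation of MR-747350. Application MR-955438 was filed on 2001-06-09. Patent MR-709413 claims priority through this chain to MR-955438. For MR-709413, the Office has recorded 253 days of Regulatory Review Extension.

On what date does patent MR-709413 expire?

February 17, 2019

Earliest priority filing: 9 June 2001.
Base term: 9 June 2001 + 17 years → 9 June 2018.
Regulatory Review Extension: 253 days (within the 1790-day cap) → +253 days → 17 February 2019.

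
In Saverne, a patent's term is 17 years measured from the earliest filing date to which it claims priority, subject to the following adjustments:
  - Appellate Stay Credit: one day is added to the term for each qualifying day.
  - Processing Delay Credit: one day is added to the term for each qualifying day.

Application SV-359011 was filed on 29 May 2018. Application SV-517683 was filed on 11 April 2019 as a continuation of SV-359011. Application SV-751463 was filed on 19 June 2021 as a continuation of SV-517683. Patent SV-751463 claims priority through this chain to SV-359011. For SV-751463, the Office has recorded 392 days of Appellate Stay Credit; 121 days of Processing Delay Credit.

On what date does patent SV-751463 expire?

Earliest priority filing: 29 May 2018.
Base term: 29 May 2018 + 17 years → 29 May 2035.
Appellate Stay Credit: +392 days → 24 June 2036.
Processing Delay Credit: +121 days → 23 October 2036.

2036-10-23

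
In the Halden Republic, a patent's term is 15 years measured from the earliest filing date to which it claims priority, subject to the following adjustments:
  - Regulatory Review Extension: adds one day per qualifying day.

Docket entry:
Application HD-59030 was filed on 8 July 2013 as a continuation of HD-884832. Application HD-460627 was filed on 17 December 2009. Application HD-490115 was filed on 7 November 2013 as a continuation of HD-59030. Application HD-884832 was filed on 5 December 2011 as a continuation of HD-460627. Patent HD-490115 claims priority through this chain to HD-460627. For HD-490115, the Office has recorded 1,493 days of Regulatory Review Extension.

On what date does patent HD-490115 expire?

January 18, 2029

Earliest priority filing: 17 December 2009.
Base term: 17 December 2009 + 15 years → 17 December 2024.
Regulatory Review Extension: +1493 days → 18 January 2029.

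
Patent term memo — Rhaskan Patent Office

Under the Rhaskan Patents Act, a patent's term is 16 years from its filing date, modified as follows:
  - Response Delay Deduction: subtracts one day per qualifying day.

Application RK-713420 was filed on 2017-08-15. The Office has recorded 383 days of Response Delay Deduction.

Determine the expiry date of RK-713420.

2032-07-28

Base term: filing date + 16 years → 15 August 2033.
Response Delay Deduction: −383 days → 28 July 2032.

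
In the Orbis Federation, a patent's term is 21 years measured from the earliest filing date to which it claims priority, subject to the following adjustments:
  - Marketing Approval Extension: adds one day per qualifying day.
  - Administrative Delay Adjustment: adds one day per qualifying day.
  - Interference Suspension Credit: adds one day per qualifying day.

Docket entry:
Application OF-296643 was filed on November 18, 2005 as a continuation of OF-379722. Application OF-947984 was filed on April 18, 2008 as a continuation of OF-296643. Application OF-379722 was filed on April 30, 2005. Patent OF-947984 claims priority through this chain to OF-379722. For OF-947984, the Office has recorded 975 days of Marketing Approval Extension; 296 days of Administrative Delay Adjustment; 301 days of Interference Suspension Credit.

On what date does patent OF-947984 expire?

August 19, 2030

Earliest priority filing: 30 April 2005.
Base term: 30 April 2005 + 21 years → 30 April 2026.
Marketing Approval Extension: +975 days → 30 December 2028.
Administrative Delay Adjustment: +296 days → 22 October 2029.
Interference Suspension Credit: +301 days → 19 August 2030.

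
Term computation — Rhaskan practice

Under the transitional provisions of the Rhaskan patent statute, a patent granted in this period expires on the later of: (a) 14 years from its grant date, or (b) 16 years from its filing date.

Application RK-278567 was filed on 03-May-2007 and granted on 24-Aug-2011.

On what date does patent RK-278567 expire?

(a) grant + 14 years → 24 August 2025.
(b) filing + 16 years → 3 May 2023.
Later of the two: 24 August 2025.

2025-08-24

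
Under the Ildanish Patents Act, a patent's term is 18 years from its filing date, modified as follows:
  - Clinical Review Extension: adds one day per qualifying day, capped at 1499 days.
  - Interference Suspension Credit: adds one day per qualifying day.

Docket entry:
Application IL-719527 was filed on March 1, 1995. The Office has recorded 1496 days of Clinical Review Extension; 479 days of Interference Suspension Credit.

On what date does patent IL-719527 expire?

2018-07-28

Base term: filing date + 18 years → 1 March 2013.
Clinical Review Extension: 1496 days (within the 1499-day cap) → +1496 days → 5 April 2017.
Interference Suspension Credit: +479 days → 28 July 2018.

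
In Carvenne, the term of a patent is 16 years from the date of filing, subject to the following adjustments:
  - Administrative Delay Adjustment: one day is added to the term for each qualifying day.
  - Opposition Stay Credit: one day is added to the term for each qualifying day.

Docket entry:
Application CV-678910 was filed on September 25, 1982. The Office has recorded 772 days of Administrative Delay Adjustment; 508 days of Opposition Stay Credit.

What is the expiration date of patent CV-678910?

March 28, 2002

Base term: filing date + 16 years → 25 September 1998.
Administrative Delay Adjustment: +772 days → 5 November 2000.
Opposition Stay Credit: +508 days → 28 March 2002.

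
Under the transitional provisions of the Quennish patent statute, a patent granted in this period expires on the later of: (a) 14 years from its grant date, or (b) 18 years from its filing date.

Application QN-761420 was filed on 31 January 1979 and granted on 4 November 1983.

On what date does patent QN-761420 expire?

1997-11-04

(a) grant + 14 years → 4 November 1997.
(b) filing + 18 years → 31 January 1997.
Later of the two: 4 November 1997.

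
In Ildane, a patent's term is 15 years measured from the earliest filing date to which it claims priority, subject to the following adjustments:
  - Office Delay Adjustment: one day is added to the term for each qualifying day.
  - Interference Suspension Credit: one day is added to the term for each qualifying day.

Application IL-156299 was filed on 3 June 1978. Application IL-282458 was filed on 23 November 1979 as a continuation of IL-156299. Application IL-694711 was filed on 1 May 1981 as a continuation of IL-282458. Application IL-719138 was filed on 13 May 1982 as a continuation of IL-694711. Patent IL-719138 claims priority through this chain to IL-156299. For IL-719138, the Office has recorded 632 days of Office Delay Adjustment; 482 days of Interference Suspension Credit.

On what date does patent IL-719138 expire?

Earliest priority filing: 3 June 1978.
Base term: 3 June 1978 + 15 years → 3 June 1993.
Office Delay Adjustment: +632 days → 25 February 1995.
Interference Suspension Credit: +482 days → 21 June 1996.

1996-06-21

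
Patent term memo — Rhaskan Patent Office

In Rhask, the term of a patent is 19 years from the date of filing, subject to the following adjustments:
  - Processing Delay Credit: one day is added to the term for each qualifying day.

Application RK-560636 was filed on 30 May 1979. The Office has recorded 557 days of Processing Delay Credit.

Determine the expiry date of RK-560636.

Base term: filing date + 19 years → 30 May 1998.
Processing Delay Credit: +557 days → 8 December 1999.

1999-12-08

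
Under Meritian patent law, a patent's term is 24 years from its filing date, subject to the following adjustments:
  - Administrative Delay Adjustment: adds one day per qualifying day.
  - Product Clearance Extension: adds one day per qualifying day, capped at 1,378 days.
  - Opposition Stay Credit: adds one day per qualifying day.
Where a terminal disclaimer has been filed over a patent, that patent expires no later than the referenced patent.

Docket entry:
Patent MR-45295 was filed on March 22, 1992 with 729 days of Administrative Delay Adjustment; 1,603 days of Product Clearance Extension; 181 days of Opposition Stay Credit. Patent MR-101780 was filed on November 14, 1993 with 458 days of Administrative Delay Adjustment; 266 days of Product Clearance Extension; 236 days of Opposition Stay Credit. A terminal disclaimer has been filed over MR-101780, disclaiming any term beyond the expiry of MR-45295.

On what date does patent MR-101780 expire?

Natural term of MR-101780:
  Base: filing + 24 years → 14 November 2017.
  Administrative Delay Adjustment: +458 days → 15 February 2019.
  Product Clearance Extension: 266 days (within the 1378-day cap) → +266 days → 8 November 2019.
  Opposition Stay Credit: +236 days → 1 July 2020.
Expiry of referenced patent MR-45295:
  Base: filing + 24 years → 22 March 2016.
  Administrative Delay Adjustment: +729 days → 21 March 2018.
  Product Clearance Extension: 1603 days claimed exceeds the 1378-day cap, so +1378 days → 28 December 2021.
  Opposition Stay Credit: +181 days → 27 June 2022.
Terminal disclaimer: MR-101780 expires on the earlier of 1 July 2020 and 27 June 2022.

July 1, 2020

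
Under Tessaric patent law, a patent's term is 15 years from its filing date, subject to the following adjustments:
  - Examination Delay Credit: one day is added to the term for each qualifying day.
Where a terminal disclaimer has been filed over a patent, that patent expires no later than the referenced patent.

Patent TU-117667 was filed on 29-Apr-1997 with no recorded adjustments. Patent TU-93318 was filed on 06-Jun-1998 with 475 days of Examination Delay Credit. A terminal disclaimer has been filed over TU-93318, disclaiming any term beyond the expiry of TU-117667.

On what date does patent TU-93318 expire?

2012-04-29

Natural term of TU-93318:
  Base: filing + 15 years → 6 June 2013.
  Examination Delay Credit: +475 days → 24 September 2014.
Expiry of referenced patent TU-117667:
  Base: filing + 15 years → 29 April 2012.
Terminal disclaimer: TU-93318 expires on the earlier of 24 September 2014 and 29 April 2012.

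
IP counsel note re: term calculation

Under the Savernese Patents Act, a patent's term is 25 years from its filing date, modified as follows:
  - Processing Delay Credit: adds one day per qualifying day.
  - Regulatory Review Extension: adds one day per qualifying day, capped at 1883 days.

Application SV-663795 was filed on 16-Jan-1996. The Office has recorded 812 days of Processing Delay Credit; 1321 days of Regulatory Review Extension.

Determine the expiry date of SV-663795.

Base term: filing date + 25 years → 16 January 2021.
Processing Delay Credit: +812 days → 8 April 2023.
Regulatory Review Extension: 1321 days (within the 1883-day cap) → +1321 days → 19 November 2026.

2026-11-19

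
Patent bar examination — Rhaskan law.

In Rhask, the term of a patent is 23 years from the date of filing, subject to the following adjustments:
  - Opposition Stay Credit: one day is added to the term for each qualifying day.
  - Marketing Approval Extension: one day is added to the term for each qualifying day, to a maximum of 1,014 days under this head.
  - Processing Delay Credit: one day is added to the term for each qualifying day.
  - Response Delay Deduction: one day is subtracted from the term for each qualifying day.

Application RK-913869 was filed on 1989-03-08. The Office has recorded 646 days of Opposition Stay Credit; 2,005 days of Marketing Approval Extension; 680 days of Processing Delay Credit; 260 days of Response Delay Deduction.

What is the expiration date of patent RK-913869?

November 17, 2017

Base term: filing date + 23 years → 8 March 2012.
Opposition Stay Credit: +646 days → 14 December 2013.
Marketing Approval Extension: 2005 days claimed exceeds the 1014-day cap, so +1014 days → 23 September 2016.
Processing Delay Credit: +680 days → 4 August 2018.
Response Delay Deduction: −260 days → 17 November 2017.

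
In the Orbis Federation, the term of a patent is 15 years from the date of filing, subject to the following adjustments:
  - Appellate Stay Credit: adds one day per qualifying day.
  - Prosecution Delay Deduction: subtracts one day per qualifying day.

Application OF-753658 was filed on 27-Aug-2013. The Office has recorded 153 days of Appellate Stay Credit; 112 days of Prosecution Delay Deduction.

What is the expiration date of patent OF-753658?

October 7, 2028

Base term: filing date + 15 years → 27 August 2028.
Appellate Stay Credit: +153 days → 27 January 2029.
Prosecution Delay Deduction: −112 days → 7 October 2028.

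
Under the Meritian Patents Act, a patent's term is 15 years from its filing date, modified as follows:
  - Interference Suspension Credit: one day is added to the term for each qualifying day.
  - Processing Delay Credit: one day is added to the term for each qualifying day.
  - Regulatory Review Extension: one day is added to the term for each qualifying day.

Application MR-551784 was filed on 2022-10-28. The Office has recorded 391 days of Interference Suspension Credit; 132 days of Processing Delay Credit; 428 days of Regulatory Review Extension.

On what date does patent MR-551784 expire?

June 5, 2040

Base term: filing date + 15 years → 28 October 2037.
Interference Suspension Credit: +391 days → 23 November 2038.
Processing Delay Credit: +132 days → 4 April 2039.
Regulatory Review Extension: +428 days → 5 June 2040.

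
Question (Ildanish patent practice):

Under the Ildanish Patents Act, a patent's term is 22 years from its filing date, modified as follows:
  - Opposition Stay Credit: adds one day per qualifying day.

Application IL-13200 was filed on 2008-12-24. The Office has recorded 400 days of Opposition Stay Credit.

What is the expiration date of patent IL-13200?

Base term: filing date + 22 years → 24 December 2030.
Opposition Stay Credit: +400 days → 28 January 2032.

2032-01-28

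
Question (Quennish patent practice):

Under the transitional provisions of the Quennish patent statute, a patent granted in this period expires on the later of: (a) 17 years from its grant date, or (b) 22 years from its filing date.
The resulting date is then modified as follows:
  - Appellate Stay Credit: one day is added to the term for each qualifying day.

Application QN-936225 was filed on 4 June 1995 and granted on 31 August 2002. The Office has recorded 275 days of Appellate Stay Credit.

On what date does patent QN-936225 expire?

2020-06-01

(a) grant + 17 years → 31 August 2019.
(b) filing + 22 years → 4 June 2017.
Later of the two: 31 August 2019.
Appellate Stay Credit: +275 days → 1 June 2020.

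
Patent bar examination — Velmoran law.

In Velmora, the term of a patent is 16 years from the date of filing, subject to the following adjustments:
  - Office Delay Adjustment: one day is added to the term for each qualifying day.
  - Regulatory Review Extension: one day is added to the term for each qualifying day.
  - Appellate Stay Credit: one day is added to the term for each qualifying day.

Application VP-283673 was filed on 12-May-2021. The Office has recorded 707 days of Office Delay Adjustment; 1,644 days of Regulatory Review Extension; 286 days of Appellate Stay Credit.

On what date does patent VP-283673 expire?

2044-07-31

Base term: filing date + 16 years → 12 May 2037.
Office Delay Adjustment: +707 days → 19 April 2039.
Regulatory Review Extension: +1644 days → 19 October 2043.
Appellate Stay Credit: +286 days → 31 July 2044.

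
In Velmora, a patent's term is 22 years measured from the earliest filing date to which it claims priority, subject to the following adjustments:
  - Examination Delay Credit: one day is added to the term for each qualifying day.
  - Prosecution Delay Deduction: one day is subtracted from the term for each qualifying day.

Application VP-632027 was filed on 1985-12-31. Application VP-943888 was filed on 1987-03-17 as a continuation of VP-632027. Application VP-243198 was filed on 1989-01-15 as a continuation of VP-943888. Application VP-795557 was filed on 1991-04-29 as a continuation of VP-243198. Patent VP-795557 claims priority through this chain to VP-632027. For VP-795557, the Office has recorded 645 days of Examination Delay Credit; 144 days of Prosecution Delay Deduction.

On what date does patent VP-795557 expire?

May 15, 2009

Earliest priority filing: 31 December 1985.
Base term: 31 December 1985 + 22 years → 31 December 2007.
Examination Delay Credit: +645 days → 6 October 2009.
Prosecution Delay Deduction: −144 days → 15 May 2009.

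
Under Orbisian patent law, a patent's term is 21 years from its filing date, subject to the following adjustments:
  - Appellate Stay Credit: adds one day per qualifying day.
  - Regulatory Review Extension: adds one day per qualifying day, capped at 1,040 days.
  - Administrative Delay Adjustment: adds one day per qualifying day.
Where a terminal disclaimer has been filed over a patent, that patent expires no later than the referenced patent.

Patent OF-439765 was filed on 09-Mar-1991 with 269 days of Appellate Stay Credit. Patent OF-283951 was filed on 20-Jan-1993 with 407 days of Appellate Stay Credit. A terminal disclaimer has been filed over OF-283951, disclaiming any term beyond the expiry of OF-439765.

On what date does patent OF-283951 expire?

Natural term of OF-283951:
  Base: filing + 21 years → 20 January 2014.
  Appellate Stay Credit: +407 days → 3 March 2015.
Expiry of referenced patent OF-439765:
  Base: filing + 21 years → 9 March 2012.
  Appellate Stay Credit: +269 days → 3 December 2012.
Terminal disclaimer: OF-283951 expires on the earlier of 3 March 2015 and 3 December 2012.

2012-12-03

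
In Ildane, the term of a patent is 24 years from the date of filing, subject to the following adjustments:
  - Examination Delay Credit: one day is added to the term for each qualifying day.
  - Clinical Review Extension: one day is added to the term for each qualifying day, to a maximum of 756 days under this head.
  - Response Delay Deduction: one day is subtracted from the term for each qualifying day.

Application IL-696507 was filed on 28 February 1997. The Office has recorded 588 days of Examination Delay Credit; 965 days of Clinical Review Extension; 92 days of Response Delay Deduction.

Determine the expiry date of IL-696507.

August 3, 2024

Base term: filing date + 24 years → 28 February 2021.
Examination Delay Credit: +588 days → 9 October 2022.
Clinical Review Extension: 965 days claimed exceeds the 756-day cap, so +756 days → 3 November 2024.
Response Delay Deduction: −92 days → 3 August 2024.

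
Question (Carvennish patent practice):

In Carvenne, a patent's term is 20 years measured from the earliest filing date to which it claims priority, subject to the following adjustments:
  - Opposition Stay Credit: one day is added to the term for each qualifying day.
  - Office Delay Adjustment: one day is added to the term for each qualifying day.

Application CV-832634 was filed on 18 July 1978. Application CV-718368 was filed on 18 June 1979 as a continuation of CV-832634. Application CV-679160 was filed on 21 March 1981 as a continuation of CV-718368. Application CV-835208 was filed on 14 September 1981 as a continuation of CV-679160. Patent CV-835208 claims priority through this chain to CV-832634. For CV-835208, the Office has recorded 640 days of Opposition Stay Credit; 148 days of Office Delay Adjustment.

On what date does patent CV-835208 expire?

Earliest priority filing: 18 July 1978.
Base term: 18 July 1978 + 20 years → 18 July 1998.
Opposition Stay Credit: +640 days → 18 April 2000.
Office Delay Adjustment: +148 days → 13 September 2000.

2000-09-13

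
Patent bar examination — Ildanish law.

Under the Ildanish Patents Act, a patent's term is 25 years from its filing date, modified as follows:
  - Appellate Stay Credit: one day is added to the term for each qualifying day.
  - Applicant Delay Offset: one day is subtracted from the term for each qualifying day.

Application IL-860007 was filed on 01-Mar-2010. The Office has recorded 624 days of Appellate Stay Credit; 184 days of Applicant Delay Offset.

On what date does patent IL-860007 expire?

2036-05-14

Base term: filing date + 25 years → 1 March 2035.
Appellate Stay Credit: +624 days → 14 November 2036.
Applicant Delay Offset: −184 days → 14 May 2036.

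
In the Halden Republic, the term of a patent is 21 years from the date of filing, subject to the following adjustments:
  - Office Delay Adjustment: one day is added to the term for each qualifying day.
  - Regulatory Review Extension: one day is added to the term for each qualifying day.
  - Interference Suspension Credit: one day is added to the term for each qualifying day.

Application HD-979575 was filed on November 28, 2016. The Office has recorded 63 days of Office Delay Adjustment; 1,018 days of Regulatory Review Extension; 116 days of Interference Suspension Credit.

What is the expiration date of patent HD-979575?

2041-03-09

Base term: filing date + 21 years → 28 November 2037.
Office Delay Adjustment: +63 days → 30 January 2038.
Regulatory Review Extension: +1018 days → 13 November 2040.
Interference Suspension Credit: +116 days → 9 March 2041.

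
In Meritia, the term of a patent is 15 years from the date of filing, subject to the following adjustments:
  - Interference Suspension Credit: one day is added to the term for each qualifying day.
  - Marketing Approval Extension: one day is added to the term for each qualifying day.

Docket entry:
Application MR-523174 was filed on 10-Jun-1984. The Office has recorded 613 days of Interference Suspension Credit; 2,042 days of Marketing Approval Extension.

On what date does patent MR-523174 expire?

2006-09-16

Base term: filing date + 15 years → 10 June 1999.
Interference Suspension Credit: +613 days → 12 February 2001.
Marketing Approval Extension: +2042 days → 16 September 2006.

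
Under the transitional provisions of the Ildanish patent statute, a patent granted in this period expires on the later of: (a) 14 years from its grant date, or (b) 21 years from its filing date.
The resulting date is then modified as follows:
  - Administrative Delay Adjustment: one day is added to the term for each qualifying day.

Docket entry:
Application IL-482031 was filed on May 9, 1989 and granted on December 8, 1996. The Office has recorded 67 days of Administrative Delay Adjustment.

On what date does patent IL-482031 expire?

(a) grant + 14 years → 8 December 2010.
(b) filing + 21 years → 9 May 2010.
Later of the two: 8 December 2010.
Administrative Delay Adjustment: +67 days → 13 February 2011.

February 13, 2011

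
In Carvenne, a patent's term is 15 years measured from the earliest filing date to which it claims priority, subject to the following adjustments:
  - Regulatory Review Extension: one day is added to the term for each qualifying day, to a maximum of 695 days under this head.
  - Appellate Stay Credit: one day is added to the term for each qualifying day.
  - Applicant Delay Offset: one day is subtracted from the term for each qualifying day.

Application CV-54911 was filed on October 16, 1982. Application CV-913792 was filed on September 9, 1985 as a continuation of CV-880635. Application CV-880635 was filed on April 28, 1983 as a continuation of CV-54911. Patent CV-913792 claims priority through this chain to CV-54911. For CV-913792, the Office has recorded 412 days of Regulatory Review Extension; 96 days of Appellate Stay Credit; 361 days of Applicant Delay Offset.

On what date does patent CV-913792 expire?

1998-03-12

Earliest priority filing: 16 October 1982.
Base term: 16 October 1982 + 15 years → 16 October 1997.
Regulatory Review Extension: 412 days (within the 695-day cap) → +412 days → 2 December 1998.
Appellate Stay Credit: +96 days → 8 March 1999.
Applicant Delay Offset: −361 days → 12 March 1998.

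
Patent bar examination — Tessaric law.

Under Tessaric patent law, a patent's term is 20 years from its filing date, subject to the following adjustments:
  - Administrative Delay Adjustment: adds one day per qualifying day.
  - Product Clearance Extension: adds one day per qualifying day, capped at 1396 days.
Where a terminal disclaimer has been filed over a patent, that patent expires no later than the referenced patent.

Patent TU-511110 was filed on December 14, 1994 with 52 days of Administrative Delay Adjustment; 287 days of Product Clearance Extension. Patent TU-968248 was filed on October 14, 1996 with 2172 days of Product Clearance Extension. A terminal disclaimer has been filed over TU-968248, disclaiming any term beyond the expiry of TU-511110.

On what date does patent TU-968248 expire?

November 18, 2015

Natural term of TU-968248:
  Base: filing + 20 years → 14 October 2016.
  Product Clearance Extension: 2172 days claimed exceeds the 1396-day cap, so +1396 days → 10 August 2020.
Expiry of referenced patent TU-511110:
  Base: filing + 20 years → 14 December 2014.
  Administrative Delay Adjustment: +52 days → 4 February 2015.
  Product Clearance Extension: 287 days (within the 1396-day cap) → +287 days → 18 November 2015.
Terminal disclaimer: TU-968248 expires on the earlier of 10 August 2020 and 18 November 2015.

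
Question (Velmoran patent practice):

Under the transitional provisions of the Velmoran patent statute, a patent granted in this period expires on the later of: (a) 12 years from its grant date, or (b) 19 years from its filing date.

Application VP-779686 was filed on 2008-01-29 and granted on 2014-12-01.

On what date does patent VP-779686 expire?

(a) grant + 12 years → 1 December 2026.
(b) filing + 19 years → 29 January 2027.
Later of the two: 29 January 2027.

January 29, 2027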